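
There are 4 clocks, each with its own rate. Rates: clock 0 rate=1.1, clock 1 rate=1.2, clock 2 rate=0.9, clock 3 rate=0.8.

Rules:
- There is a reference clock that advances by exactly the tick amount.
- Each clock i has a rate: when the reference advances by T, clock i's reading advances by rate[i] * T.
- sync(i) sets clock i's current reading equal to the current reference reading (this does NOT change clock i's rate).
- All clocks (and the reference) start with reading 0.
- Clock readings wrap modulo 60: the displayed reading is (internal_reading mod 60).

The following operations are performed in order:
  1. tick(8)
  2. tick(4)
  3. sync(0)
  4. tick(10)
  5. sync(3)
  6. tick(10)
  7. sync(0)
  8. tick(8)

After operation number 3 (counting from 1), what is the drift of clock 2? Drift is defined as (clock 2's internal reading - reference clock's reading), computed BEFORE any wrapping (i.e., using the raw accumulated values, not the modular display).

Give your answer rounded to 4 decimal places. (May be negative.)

Answer: -1.2000

Derivation:
After op 1 tick(8): ref=8.0000 raw=[8.8000 9.6000 7.2000 6.4000]
After op 2 tick(4): ref=12.0000 raw=[13.2000 14.4000 10.8000 9.6000]
After op 3 sync(0): ref=12.0000 raw=[12.0000 14.4000 10.8000 9.6000]
Drift of clock 2 after op 3: 10.8000 - 12.0000 = -1.2000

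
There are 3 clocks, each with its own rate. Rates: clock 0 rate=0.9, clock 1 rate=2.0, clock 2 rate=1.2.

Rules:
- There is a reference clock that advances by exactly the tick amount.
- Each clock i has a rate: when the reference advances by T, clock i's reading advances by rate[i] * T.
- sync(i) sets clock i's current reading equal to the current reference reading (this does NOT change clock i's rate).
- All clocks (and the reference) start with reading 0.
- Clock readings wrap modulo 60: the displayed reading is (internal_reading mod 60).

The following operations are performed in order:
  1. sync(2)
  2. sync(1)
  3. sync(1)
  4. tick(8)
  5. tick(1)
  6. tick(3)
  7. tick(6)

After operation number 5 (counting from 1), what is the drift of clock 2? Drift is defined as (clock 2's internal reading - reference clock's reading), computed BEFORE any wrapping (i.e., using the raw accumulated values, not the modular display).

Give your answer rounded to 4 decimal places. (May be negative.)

Answer: 1.8000

Derivation:
After op 1 sync(2): ref=0.0000 raw=[0.0000 0.0000 0.0000]
After op 2 sync(1): ref=0.0000 raw=[0.0000 0.0000 0.0000]
After op 3 sync(1): ref=0.0000 raw=[0.0000 0.0000 0.0000]
After op 4 tick(8): ref=8.0000 raw=[7.2000 16.0000 9.6000]
After op 5 tick(1): ref=9.0000 raw=[8.1000 18.0000 10.8000]
Drift of clock 2 after op 5: 10.8000 - 9.0000 = 1.8000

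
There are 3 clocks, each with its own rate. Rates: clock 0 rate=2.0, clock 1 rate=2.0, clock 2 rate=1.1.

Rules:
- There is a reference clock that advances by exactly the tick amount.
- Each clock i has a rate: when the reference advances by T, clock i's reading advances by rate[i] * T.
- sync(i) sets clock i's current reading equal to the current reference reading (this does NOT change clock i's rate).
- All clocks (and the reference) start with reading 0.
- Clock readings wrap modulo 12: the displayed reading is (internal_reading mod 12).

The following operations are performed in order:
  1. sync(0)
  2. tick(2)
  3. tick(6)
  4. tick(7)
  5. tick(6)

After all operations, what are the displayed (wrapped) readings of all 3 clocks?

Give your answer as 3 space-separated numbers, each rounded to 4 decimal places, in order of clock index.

Answer: 6.0000 6.0000 11.1000

Derivation:
After op 1 sync(0): ref=0.0000 raw=[0.0000 0.0000 0.0000]
After op 2 tick(2): ref=2.0000 raw=[4.0000 4.0000 2.2000]
After op 3 tick(6): ref=8.0000 raw=[16.0000 16.0000 8.8000]
After op 4 tick(7): ref=15.0000 raw=[30.0000 30.0000 16.5000]
After op 5 tick(6): ref=21.0000 raw=[42.0000 42.0000 23.1000]
Wrap final raw readings (mod 12): 42.0000 mod 12 = 6.0000; 42.0000 mod 12 = 6.0000; 23.1000 mod 12 = 11.1000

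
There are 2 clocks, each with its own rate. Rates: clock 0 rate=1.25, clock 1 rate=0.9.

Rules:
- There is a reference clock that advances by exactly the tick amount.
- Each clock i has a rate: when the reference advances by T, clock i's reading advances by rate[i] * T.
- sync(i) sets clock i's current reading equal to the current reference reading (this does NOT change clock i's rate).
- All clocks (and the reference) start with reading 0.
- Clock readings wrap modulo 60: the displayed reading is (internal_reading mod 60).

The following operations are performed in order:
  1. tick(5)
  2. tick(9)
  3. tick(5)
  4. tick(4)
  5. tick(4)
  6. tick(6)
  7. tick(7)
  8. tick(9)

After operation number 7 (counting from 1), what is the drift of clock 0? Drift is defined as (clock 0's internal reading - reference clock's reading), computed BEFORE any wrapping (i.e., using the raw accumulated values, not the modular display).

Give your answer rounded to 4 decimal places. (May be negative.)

After op 1 tick(5): ref=5.0000 raw=[6.2500 4.5000]
After op 2 tick(9): ref=14.0000 raw=[17.5000 12.6000]
After op 3 tick(5): ref=19.0000 raw=[23.7500 17.1000]
After op 4 tick(4): ref=23.0000 raw=[28.7500 20.7000]
After op 5 tick(4): ref=27.0000 raw=[33.7500 24.3000]
After op 6 tick(6): ref=33.0000 raw=[41.2500 29.7000]
After op 7 tick(7): ref=40.0000 raw=[50.0000 36.0000]
Drift of clock 0 after op 7: 50.0000 - 40.0000 = 10.0000

Answer: 10.0000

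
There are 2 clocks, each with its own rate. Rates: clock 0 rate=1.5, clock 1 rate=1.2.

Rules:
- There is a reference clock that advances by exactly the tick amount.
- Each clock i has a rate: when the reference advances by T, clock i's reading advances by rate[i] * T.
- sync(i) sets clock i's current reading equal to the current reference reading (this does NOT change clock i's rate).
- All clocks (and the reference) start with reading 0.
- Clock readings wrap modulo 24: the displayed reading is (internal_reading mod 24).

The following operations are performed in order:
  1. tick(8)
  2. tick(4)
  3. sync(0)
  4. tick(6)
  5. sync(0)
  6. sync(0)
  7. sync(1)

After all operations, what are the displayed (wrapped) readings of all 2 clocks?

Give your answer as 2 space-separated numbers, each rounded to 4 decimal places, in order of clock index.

After op 1 tick(8): ref=8.0000 raw=[12.0000 9.6000]
After op 2 tick(4): ref=12.0000 raw=[18.0000 14.4000]
After op 3 sync(0): ref=12.0000 raw=[12.0000 14.4000]
After op 4 tick(6): ref=18.0000 raw=[21.0000 21.6000]
After op 5 sync(0): ref=18.0000 raw=[18.0000 21.6000]
After op 6 sync(0): ref=18.0000 raw=[18.0000 21.6000]
After op 7 sync(1): ref=18.0000 raw=[18.0000 18.0000]
Wrap final raw readings (mod 24): 18.0000 mod 24 = 18.0000; 18.0000 mod 24 = 18.0000

Answer: 18.0000 18.0000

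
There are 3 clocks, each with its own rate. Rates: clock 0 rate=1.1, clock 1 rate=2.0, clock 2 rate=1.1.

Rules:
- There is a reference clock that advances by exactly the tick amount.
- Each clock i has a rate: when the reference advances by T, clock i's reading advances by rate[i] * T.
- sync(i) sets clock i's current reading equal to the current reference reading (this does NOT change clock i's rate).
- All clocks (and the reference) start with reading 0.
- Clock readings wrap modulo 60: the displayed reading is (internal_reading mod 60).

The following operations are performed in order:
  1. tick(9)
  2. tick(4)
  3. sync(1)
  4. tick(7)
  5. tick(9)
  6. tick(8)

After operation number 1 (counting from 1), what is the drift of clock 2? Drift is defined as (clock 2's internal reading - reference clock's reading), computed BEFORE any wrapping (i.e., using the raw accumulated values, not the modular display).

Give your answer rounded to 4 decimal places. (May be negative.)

After op 1 tick(9): ref=9.0000 raw=[9.9000 18.0000 9.9000]
Drift of clock 2 after op 1: 9.9000 - 9.0000 = 0.9000

Answer: 0.9000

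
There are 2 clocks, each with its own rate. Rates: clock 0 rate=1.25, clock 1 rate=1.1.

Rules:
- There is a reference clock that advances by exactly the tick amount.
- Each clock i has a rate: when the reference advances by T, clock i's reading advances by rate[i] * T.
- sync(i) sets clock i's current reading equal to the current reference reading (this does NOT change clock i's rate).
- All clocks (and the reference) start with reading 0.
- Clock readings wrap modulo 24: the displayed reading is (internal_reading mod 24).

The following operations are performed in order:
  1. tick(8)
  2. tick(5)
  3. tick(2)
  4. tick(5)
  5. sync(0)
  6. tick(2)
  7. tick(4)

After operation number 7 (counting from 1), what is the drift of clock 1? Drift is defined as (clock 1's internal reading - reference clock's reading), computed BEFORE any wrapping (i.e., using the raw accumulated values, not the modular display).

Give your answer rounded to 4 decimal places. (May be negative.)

After op 1 tick(8): ref=8.0000 raw=[10.0000 8.8000]
After op 2 tick(5): ref=13.0000 raw=[16.2500 14.3000]
After op 3 tick(2): ref=15.0000 raw=[18.7500 16.5000]
After op 4 tick(5): ref=20.0000 raw=[25.0000 22.0000]
After op 5 sync(0): ref=20.0000 raw=[20.0000 22.0000]
After op 6 tick(2): ref=22.0000 raw=[22.5000 24.2000]
After op 7 tick(4): ref=26.0000 raw=[27.5000 28.6000]
Drift of clock 1 after op 7: 28.6000 - 26.0000 = 2.6000

Answer: 2.6000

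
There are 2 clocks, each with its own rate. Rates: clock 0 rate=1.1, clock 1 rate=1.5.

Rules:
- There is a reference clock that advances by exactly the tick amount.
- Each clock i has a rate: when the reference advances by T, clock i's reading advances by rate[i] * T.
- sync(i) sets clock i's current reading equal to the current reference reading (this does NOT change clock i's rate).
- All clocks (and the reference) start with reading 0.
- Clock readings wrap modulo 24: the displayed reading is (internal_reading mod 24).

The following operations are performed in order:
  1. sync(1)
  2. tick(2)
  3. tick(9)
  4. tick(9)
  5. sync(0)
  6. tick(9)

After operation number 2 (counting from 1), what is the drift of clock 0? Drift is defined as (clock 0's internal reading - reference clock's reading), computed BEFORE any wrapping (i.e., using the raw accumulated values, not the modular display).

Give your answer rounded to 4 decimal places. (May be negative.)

After op 1 sync(1): ref=0.0000 raw=[0.0000 0.0000]
After op 2 tick(2): ref=2.0000 raw=[2.2000 3.0000]
Drift of clock 0 after op 2: 2.2000 - 2.0000 = 0.2000

Answer: 0.2000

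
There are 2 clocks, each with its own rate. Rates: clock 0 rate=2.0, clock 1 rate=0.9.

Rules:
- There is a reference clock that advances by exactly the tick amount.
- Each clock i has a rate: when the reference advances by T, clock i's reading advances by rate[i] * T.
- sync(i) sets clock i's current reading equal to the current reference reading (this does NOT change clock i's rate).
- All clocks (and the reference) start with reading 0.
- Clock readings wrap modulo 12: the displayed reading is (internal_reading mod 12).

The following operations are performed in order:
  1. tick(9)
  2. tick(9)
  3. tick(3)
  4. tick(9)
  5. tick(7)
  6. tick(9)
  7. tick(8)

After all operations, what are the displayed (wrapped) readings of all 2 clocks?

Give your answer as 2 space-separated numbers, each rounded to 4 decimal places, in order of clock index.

Answer: 0.0000 0.6000

Derivation:
After op 1 tick(9): ref=9.0000 raw=[18.0000 8.1000]
After op 2 tick(9): ref=18.0000 raw=[36.0000 16.2000]
After op 3 tick(3): ref=21.0000 raw=[42.0000 18.9000]
After op 4 tick(9): ref=30.0000 raw=[60.0000 27.0000]
After op 5 tick(7): ref=37.0000 raw=[74.0000 33.3000]
After op 6 tick(9): ref=46.0000 raw=[92.0000 41.4000]
After op 7 tick(8): ref=54.0000 raw=[108.0000 48.6000]
Wrap final raw readings (mod 12): 108.0000 mod 12 = 0.0000; 48.6000 mod 12 = 0.6000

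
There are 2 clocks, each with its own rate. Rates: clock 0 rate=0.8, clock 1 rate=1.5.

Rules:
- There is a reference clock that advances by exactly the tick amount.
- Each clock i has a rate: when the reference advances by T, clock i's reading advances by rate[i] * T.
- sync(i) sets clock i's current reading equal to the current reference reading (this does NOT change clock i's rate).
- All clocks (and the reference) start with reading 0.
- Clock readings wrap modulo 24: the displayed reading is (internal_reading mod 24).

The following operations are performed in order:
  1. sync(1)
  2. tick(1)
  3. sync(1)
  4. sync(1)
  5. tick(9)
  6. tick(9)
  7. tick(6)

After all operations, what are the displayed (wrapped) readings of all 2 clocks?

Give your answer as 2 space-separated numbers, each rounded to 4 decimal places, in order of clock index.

Answer: 20.0000 13.0000

Derivation:
After op 1 sync(1): ref=0.0000 raw=[0.0000 0.0000]
After op 2 tick(1): ref=1.0000 raw=[0.8000 1.5000]
After op 3 sync(1): ref=1.0000 raw=[0.8000 1.0000]
After op 4 sync(1): ref=1.0000 raw=[0.8000 1.0000]
After op 5 tick(9): ref=10.0000 raw=[8.0000 14.5000]
After op 6 tick(9): ref=19.0000 raw=[15.2000 28.0000]
After op 7 tick(6): ref=25.0000 raw=[20.0000 37.0000]
Wrap final raw readings (mod 24): 20.0000 mod 24 = 20.0000; 37.0000 mod 24 = 13.0000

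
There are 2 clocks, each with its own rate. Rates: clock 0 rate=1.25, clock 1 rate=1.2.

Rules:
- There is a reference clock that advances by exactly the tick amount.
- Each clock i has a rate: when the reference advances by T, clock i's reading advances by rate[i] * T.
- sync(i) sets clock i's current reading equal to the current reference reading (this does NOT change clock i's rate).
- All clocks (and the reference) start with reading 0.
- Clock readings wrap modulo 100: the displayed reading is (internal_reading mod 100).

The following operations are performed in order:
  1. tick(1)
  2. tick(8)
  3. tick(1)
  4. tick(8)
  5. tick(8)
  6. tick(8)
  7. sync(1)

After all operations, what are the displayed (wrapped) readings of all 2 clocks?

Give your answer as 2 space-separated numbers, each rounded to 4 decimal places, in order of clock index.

Answer: 42.5000 34.0000

Derivation:
After op 1 tick(1): ref=1.0000 raw=[1.2500 1.2000]
After op 2 tick(8): ref=9.0000 raw=[11.2500 10.8000]
After op 3 tick(1): ref=10.0000 raw=[12.5000 12.0000]
After op 4 tick(8): ref=18.0000 raw=[22.5000 21.6000]
After op 5 tick(8): ref=26.0000 raw=[32.5000 31.2000]
After op 6 tick(8): ref=34.0000 raw=[42.5000 40.8000]
After op 7 sync(1): ref=34.0000 raw=[42.5000 34.0000]
Wrap final raw readings (mod 100): 42.5000 mod 100 = 42.5000; 34.0000 mod 100 = 34.0000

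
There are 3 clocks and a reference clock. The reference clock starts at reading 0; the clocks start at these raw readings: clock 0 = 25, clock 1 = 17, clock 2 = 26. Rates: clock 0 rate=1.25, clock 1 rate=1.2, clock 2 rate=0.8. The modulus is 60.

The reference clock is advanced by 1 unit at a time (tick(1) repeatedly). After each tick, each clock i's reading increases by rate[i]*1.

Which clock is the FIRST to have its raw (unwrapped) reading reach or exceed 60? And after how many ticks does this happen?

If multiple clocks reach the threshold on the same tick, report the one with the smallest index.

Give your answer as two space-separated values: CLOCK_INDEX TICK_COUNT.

clock 0: start=25, rate=1.25, needs 60-25 = 35; ticks = ceil(35/1.25) = ceil(28.0000) = 28; reading at tick 28 = 25 + 1.25*28 = 60.0000
clock 1: start=17, rate=1.2, needs 60-17 = 43; ticks = ceil(43/1.2) = ceil(35.8333) = 36; reading at tick 36 = 17 + 1.2*36 = 60.2000
clock 2: start=26, rate=0.8, needs 60-26 = 34; ticks = ceil(34/0.8) = ceil(42.5000) = 43; reading at tick 43 = 26 + 0.8*43 = 60.4000
Minimum tick count = 28; winners = [0]; smallest index = 0

Answer: 0 28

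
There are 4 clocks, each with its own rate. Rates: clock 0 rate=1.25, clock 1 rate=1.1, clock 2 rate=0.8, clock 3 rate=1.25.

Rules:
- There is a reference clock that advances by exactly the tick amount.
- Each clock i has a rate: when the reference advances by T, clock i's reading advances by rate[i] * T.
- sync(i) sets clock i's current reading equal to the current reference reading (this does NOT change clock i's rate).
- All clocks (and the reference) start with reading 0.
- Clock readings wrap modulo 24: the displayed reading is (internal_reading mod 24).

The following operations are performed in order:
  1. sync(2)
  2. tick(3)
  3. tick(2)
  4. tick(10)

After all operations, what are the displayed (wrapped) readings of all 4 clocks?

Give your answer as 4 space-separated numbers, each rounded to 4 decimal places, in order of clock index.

After op 1 sync(2): ref=0.0000 raw=[0.0000 0.0000 0.0000 0.0000]
After op 2 tick(3): ref=3.0000 raw=[3.7500 3.3000 2.4000 3.7500]
After op 3 tick(2): ref=5.0000 raw=[6.2500 5.5000 4.0000 6.2500]
After op 4 tick(10): ref=15.0000 raw=[18.7500 16.5000 12.0000 18.7500]
Wrap final raw readings (mod 24): 18.7500 mod 24 = 18.7500; 16.5000 mod 24 = 16.5000; 12.0000 mod 24 = 12.0000; 18.7500 mod 24 = 18.7500

Answer: 18.7500 16.5000 12.0000 18.7500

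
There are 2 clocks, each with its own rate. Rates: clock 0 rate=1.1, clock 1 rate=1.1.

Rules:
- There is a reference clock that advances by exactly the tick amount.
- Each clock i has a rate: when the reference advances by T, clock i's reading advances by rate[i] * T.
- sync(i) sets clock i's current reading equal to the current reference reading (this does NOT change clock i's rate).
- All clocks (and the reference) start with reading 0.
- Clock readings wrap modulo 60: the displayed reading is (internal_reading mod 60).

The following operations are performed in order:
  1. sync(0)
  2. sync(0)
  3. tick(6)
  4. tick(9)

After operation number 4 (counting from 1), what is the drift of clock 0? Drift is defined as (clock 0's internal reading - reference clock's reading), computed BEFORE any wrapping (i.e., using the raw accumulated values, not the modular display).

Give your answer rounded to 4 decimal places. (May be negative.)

After op 1 sync(0): ref=0.0000 raw=[0.0000 0.0000]
After op 2 sync(0): ref=0.0000 raw=[0.0000 0.0000]
After op 3 tick(6): ref=6.0000 raw=[6.6000 6.6000]
After op 4 tick(9): ref=15.0000 raw=[16.5000 16.5000]
Drift of clock 0 after op 4: 16.5000 - 15.0000 = 1.5000

Answer: 1.5000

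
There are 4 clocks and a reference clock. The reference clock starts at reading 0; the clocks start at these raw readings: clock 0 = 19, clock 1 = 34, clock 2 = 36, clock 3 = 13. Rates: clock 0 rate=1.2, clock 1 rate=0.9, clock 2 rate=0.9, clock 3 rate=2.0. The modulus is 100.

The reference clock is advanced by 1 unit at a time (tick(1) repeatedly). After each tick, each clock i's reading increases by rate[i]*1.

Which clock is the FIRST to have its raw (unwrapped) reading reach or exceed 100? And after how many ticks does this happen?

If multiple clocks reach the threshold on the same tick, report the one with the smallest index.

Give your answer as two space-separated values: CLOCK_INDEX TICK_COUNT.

clock 0: start=19, rate=1.2, needs 100-19 = 81; ticks = ceil(81/1.2) = ceil(67.5000) = 68; reading at tick 68 = 19 + 1.2*68 = 100.6000
clock 1: start=34, rate=0.9, needs 100-34 = 66; ticks = ceil(66/0.9) = ceil(73.3333) = 74; reading at tick 74 = 34 + 0.9*74 = 100.6000
clock 2: start=36, rate=0.9, needs 100-36 = 64; ticks = ceil(64/0.9) = ceil(71.1111) = 72; reading at tick 72 = 36 + 0.9*72 = 100.8000
clock 3: start=13, rate=2.0, needs 100-13 = 87; ticks = ceil(87/2.0) = ceil(43.5000) = 44; reading at tick 44 = 13 + 2.0*44 = 101.0000
Minimum tick count = 44; winners = [3]; smallest index = 3

Answer: 3 44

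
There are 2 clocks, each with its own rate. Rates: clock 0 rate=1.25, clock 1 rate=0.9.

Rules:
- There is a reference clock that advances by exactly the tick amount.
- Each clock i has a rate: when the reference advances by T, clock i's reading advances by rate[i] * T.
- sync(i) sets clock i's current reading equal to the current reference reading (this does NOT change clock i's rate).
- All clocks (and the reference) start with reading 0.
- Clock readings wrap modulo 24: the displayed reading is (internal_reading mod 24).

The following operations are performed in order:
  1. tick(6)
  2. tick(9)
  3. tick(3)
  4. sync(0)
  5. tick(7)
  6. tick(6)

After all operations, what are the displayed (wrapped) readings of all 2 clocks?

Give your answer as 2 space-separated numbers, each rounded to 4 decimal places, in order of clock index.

Answer: 10.2500 3.9000

Derivation:
After op 1 tick(6): ref=6.0000 raw=[7.5000 5.4000]
After op 2 tick(9): ref=15.0000 raw=[18.7500 13.5000]
After op 3 tick(3): ref=18.0000 raw=[22.5000 16.2000]
After op 4 sync(0): ref=18.0000 raw=[18.0000 16.2000]
After op 5 tick(7): ref=25.0000 raw=[26.7500 22.5000]
After op 6 tick(6): ref=31.0000 raw=[34.2500 27.9000]
Wrap final raw readings (mod 24): 34.2500 mod 24 = 10.2500; 27.9000 mod 24 = 3.9000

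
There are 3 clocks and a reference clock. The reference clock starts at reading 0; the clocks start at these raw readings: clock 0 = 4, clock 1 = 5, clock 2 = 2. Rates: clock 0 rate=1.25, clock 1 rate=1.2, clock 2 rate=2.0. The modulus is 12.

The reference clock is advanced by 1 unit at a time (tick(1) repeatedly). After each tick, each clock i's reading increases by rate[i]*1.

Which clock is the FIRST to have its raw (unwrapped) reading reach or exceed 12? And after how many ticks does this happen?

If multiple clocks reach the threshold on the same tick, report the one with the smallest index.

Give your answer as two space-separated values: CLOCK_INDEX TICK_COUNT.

clock 0: start=4, rate=1.25, needs 12-4 = 8; ticks = ceil(8/1.25) = ceil(6.4000) = 7; reading at tick 7 = 4 + 1.25*7 = 12.7500
clock 1: start=5, rate=1.2, needs 12-5 = 7; ticks = ceil(7/1.2) = ceil(5.8333) = 6; reading at tick 6 = 5 + 1.2*6 = 12.2000
clock 2: start=2, rate=2.0, needs 12-2 = 10; ticks = ceil(10/2.0) = ceil(5.0000) = 5; reading at tick 5 = 2 + 2.0*5 = 12.0000
Minimum tick count = 5; winners = [2]; smallest index = 2

Answer: 2 5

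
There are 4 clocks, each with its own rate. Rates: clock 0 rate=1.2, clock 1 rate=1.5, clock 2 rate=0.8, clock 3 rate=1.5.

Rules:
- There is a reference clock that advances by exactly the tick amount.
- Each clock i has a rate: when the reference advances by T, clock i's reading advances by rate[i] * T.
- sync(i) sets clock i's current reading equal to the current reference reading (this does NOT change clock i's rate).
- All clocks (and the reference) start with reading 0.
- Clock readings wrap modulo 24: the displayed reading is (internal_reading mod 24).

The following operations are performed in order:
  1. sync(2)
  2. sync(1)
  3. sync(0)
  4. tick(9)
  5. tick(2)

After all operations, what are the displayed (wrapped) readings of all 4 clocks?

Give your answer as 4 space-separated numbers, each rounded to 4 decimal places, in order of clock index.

After op 1 sync(2): ref=0.0000 raw=[0.0000 0.0000 0.0000 0.0000]
After op 2 sync(1): ref=0.0000 raw=[0.0000 0.0000 0.0000 0.0000]
After op 3 sync(0): ref=0.0000 raw=[0.0000 0.0000 0.0000 0.0000]
After op 4 tick(9): ref=9.0000 raw=[10.8000 13.5000 7.2000 13.5000]
After op 5 tick(2): ref=11.0000 raw=[13.2000 16.5000 8.8000 16.5000]
Wrap final raw readings (mod 24): 13.2000 mod 24 = 13.2000; 16.5000 mod 24 = 16.5000; 8.8000 mod 24 = 8.8000; 16.5000 mod 24 = 16.5000

Answer: 13.2000 16.5000 8.8000 16.5000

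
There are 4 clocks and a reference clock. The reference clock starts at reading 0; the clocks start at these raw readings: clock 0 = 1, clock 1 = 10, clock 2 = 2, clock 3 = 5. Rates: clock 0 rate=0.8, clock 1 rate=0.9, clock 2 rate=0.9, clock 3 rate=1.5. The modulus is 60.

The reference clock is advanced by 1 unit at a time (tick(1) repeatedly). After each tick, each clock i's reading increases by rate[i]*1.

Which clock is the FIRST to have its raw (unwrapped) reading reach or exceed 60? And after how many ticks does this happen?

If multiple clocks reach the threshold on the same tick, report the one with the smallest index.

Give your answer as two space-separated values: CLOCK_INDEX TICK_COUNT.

Answer: 3 37

Derivation:
clock 0: start=1, rate=0.8, needs 60-1 = 59; ticks = ceil(59/0.8) = ceil(73.7500) = 74; reading at tick 74 = 1 + 0.8*74 = 60.2000
clock 1: start=10, rate=0.9, needs 60-10 = 50; ticks = ceil(50/0.9) = ceil(55.5556) = 56; reading at tick 56 = 10 + 0.9*56 = 60.4000
clock 2: start=2, rate=0.9, needs 60-2 = 58; ticks = ceil(58/0.9) = ceil(64.4444) = 65; reading at tick 65 = 2 + 0.9*65 = 60.5000
clock 3: start=5, rate=1.5, needs 60-5 = 55; ticks = ceil(55/1.5) = ceil(36.6667) = 37; reading at tick 37 = 5 + 1.5*37 = 60.5000
Minimum tick count = 37; winners = [3]; smallest index = 3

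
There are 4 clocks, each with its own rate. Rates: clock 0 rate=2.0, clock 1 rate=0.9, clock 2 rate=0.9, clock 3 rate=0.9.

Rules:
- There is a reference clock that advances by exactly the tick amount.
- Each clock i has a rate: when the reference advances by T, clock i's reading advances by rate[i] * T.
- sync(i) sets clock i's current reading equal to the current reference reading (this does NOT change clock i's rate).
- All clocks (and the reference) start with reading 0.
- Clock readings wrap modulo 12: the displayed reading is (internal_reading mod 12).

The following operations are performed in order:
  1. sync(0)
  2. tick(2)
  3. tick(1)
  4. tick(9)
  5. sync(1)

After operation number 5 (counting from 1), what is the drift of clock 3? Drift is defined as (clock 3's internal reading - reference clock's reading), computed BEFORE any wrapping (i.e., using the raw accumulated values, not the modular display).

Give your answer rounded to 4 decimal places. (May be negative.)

Answer: -1.2000

Derivation:
After op 1 sync(0): ref=0.0000 raw=[0.0000 0.0000 0.0000 0.0000]
After op 2 tick(2): ref=2.0000 raw=[4.0000 1.8000 1.8000 1.8000]
After op 3 tick(1): ref=3.0000 raw=[6.0000 2.7000 2.7000 2.7000]
After op 4 tick(9): ref=12.0000 raw=[24.0000 10.8000 10.8000 10.8000]
After op 5 sync(1): ref=12.0000 raw=[24.0000 12.0000 10.8000 10.8000]
Drift of clock 3 after op 5: 10.8000 - 12.0000 = -1.2000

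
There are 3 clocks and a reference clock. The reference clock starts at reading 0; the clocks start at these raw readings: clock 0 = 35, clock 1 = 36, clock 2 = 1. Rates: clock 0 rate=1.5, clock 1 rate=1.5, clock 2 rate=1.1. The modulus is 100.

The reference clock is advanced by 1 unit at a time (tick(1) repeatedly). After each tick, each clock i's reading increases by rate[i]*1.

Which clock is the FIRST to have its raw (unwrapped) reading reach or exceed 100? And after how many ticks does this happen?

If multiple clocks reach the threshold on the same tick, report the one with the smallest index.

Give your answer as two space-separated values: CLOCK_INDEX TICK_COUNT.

Answer: 1 43

Derivation:
clock 0: start=35, rate=1.5, needs 100-35 = 65; ticks = ceil(65/1.5) = ceil(43.3333) = 44; reading at tick 44 = 35 + 1.5*44 = 101.0000
clock 1: start=36, rate=1.5, needs 100-36 = 64; ticks = ceil(64/1.5) = ceil(42.6667) = 43; reading at tick 43 = 36 + 1.5*43 = 100.5000
clock 2: start=1, rate=1.1, needs 100-1 = 99; ticks = ceil(99/1.1) = ceil(90.0000) = 90; reading at tick 90 = 1 + 1.1*90 = 100.0000
Minimum tick count = 43; winners = [1]; smallest index = 1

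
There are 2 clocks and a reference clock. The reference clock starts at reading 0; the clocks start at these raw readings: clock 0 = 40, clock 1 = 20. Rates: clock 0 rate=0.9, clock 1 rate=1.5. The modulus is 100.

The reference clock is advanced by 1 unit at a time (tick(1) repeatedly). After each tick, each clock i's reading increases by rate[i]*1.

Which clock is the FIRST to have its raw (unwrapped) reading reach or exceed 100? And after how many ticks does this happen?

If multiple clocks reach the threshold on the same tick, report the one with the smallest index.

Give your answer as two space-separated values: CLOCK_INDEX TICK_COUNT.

Answer: 1 54

Derivation:
clock 0: start=40, rate=0.9, needs 100-40 = 60; ticks = ceil(60/0.9) = ceil(66.6667) = 67; reading at tick 67 = 40 + 0.9*67 = 100.3000
clock 1: start=20, rate=1.5, needs 100-20 = 80; ticks = ceil(80/1.5) = ceil(53.3333) = 54; reading at tick 54 = 20 + 1.5*54 = 101.0000
Minimum tick count = 54; winners = [1]; smallest index = 1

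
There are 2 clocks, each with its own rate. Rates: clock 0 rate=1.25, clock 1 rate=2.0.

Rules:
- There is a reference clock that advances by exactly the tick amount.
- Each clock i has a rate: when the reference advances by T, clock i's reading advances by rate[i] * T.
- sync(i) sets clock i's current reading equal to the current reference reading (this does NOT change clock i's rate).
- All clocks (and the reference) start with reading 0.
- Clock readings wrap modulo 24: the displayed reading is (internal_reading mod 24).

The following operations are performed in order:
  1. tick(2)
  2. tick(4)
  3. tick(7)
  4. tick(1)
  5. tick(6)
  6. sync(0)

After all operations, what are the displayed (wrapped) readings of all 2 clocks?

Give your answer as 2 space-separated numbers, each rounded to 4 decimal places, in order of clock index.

Answer: 20.0000 16.0000

Derivation:
After op 1 tick(2): ref=2.0000 raw=[2.5000 4.0000]
After op 2 tick(4): ref=6.0000 raw=[7.5000 12.0000]
After op 3 tick(7): ref=13.0000 raw=[16.2500 26.0000]
After op 4 tick(1): ref=14.0000 raw=[17.5000 28.0000]
After op 5 tick(6): ref=20.0000 raw=[25.0000 40.0000]
After op 6 sync(0): ref=20.0000 raw=[20.0000 40.0000]
Wrap final raw readings (mod 24): 20.0000 mod 24 = 20.0000; 40.0000 mod 24 = 16.0000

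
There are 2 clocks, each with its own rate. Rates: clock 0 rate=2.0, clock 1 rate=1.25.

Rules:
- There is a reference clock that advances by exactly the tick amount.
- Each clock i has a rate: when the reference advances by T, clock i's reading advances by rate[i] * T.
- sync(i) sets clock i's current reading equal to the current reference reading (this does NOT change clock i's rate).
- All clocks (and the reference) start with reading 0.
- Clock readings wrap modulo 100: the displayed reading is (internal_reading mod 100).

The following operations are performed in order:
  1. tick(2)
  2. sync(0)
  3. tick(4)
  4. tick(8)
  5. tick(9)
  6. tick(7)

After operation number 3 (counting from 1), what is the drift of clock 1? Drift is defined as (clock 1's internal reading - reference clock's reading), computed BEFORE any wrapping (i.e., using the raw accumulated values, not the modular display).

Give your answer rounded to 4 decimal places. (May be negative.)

Answer: 1.5000

Derivation:
After op 1 tick(2): ref=2.0000 raw=[4.0000 2.5000]
After op 2 sync(0): ref=2.0000 raw=[2.0000 2.5000]
After op 3 tick(4): ref=6.0000 raw=[10.0000 7.5000]
Drift of clock 1 after op 3: 7.5000 - 6.0000 = 1.5000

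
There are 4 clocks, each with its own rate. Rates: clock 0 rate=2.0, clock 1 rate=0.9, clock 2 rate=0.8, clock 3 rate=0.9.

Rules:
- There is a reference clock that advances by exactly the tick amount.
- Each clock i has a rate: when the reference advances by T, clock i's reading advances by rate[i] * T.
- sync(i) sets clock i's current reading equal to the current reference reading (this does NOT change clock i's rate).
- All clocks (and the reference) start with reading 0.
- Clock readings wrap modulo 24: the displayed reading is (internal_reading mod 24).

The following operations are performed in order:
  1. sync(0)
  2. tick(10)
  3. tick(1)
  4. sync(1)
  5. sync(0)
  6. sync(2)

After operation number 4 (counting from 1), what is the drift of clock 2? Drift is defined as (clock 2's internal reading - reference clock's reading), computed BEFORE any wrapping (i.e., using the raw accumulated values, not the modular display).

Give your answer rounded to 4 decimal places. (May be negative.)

After op 1 sync(0): ref=0.0000 raw=[0.0000 0.0000 0.0000 0.0000]
After op 2 tick(10): ref=10.0000 raw=[20.0000 9.0000 8.0000 9.0000]
After op 3 tick(1): ref=11.0000 raw=[22.0000 9.9000 8.8000 9.9000]
After op 4 sync(1): ref=11.0000 raw=[22.0000 11.0000 8.8000 9.9000]
Drift of clock 2 after op 4: 8.8000 - 11.0000 = -2.2000

Answer: -2.2000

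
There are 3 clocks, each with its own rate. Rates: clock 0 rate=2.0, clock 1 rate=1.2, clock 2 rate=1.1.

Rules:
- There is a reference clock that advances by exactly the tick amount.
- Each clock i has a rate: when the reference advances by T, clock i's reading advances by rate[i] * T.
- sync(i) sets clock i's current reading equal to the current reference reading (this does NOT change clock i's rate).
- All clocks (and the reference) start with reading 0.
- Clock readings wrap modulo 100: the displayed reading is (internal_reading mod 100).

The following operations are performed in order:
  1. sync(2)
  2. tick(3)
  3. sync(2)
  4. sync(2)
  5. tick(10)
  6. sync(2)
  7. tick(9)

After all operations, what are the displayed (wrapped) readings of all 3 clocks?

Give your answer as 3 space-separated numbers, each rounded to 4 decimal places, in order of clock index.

After op 1 sync(2): ref=0.0000 raw=[0.0000 0.0000 0.0000]
After op 2 tick(3): ref=3.0000 raw=[6.0000 3.6000 3.3000]
After op 3 sync(2): ref=3.0000 raw=[6.0000 3.6000 3.0000]
After op 4 sync(2): ref=3.0000 raw=[6.0000 3.6000 3.0000]
After op 5 tick(10): ref=13.0000 raw=[26.0000 15.6000 14.0000]
After op 6 sync(2): ref=13.0000 raw=[26.0000 15.6000 13.0000]
After op 7 tick(9): ref=22.0000 raw=[44.0000 26.4000 22.9000]
Wrap final raw readings (mod 100): 44.0000 mod 100 = 44.0000; 26.4000 mod 100 = 26.4000; 22.9000 mod 100 = 22.9000

Answer: 44.0000 26.4000 22.9000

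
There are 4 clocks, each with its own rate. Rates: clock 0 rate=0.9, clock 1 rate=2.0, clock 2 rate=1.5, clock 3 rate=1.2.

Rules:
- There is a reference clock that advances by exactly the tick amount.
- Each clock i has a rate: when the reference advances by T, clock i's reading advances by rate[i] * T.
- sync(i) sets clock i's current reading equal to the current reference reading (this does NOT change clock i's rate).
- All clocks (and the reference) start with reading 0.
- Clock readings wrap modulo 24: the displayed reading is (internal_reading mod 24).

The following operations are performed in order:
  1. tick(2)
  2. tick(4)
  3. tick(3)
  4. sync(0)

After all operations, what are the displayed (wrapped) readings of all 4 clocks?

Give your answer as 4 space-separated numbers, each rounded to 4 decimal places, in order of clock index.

After op 1 tick(2): ref=2.0000 raw=[1.8000 4.0000 3.0000 2.4000]
After op 2 tick(4): ref=6.0000 raw=[5.4000 12.0000 9.0000 7.2000]
After op 3 tick(3): ref=9.0000 raw=[8.1000 18.0000 13.5000 10.8000]
After op 4 sync(0): ref=9.0000 raw=[9.0000 18.0000 13.5000 10.8000]
Wrap final raw readings (mod 24): 9.0000 mod 24 = 9.0000; 18.0000 mod 24 = 18.0000; 13.5000 mod 24 = 13.5000; 10.8000 mod 24 = 10.8000

Answer: 9.0000 18.0000 13.5000 10.8000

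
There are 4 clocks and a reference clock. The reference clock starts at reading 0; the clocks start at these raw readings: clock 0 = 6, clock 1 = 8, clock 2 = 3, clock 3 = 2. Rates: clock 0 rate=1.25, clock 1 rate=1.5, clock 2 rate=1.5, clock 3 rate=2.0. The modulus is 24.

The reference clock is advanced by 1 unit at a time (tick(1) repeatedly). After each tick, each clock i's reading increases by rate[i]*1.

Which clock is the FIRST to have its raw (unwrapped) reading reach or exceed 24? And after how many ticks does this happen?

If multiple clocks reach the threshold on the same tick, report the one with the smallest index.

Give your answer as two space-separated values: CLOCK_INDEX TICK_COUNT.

clock 0: start=6, rate=1.25, needs 24-6 = 18; ticks = ceil(18/1.25) = ceil(14.4000) = 15; reading at tick 15 = 6 + 1.25*15 = 24.7500
clock 1: start=8, rate=1.5, needs 24-8 = 16; ticks = ceil(16/1.5) = ceil(10.6667) = 11; reading at tick 11 = 8 + 1.5*11 = 24.5000
clock 2: start=3, rate=1.5, needs 24-3 = 21; ticks = ceil(21/1.5) = ceil(14.0000) = 14; reading at tick 14 = 3 + 1.5*14 = 24.0000
clock 3: start=2, rate=2.0, needs 24-2 = 22; ticks = ceil(22/2.0) = ceil(11.0000) = 11; reading at tick 11 = 2 + 2.0*11 = 24.0000
Minimum tick count = 11; winners = [1, 3]; smallest index = 1

Answer: 1 11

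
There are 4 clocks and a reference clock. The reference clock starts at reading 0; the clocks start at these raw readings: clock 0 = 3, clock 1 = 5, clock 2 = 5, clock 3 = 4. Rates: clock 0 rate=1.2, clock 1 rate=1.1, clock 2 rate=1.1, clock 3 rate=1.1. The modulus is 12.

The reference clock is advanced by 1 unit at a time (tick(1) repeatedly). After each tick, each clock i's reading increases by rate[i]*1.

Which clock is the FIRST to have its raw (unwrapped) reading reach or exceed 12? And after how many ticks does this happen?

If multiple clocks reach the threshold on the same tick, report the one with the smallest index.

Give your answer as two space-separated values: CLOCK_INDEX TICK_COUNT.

Answer: 1 7

Derivation:
clock 0: start=3, rate=1.2, needs 12-3 = 9; ticks = ceil(9/1.2) = ceil(7.5000) = 8; reading at tick 8 = 3 + 1.2*8 = 12.6000
clock 1: start=5, rate=1.1, needs 12-5 = 7; ticks = ceil(7/1.1) = ceil(6.3636) = 7; reading at tick 7 = 5 + 1.1*7 = 12.7000
clock 2: start=5, rate=1.1, needs 12-5 = 7; ticks = ceil(7/1.1) = ceil(6.3636) = 7; reading at tick 7 = 5 + 1.1*7 = 12.7000
clock 3: start=4, rate=1.1, needs 12-4 = 8; ticks = ceil(8/1.1) = ceil(7.2727) = 8; reading at tick 8 = 4 + 1.1*8 = 12.8000
Minimum tick count = 7; winners = [1, 2]; smallest index = 1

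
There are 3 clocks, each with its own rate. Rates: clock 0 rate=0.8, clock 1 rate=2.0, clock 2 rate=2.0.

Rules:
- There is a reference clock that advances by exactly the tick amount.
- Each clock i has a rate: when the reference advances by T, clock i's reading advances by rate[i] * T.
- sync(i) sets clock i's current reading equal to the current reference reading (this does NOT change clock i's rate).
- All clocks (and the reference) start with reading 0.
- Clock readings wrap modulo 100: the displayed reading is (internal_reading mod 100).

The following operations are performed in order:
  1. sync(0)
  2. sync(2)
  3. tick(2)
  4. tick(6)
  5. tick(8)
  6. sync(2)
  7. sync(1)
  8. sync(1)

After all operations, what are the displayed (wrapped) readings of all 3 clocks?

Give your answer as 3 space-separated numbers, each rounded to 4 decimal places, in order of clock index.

Answer: 12.8000 16.0000 16.0000

Derivation:
After op 1 sync(0): ref=0.0000 raw=[0.0000 0.0000 0.0000]
After op 2 sync(2): ref=0.0000 raw=[0.0000 0.0000 0.0000]
After op 3 tick(2): ref=2.0000 raw=[1.6000 4.0000 4.0000]
After op 4 tick(6): ref=8.0000 raw=[6.4000 16.0000 16.0000]
After op 5 tick(8): ref=16.0000 raw=[12.8000 32.0000 32.0000]
After op 6 sync(2): ref=16.0000 raw=[12.8000 32.0000 16.0000]
After op 7 sync(1): ref=16.0000 raw=[12.8000 16.0000 16.0000]
After op 8 sync(1): ref=16.0000 raw=[12.8000 16.0000 16.0000]
Wrap final raw readings (mod 100): 12.8000 mod 100 = 12.8000; 16.0000 mod 100 = 16.0000; 16.0000 mod 100 = 16.0000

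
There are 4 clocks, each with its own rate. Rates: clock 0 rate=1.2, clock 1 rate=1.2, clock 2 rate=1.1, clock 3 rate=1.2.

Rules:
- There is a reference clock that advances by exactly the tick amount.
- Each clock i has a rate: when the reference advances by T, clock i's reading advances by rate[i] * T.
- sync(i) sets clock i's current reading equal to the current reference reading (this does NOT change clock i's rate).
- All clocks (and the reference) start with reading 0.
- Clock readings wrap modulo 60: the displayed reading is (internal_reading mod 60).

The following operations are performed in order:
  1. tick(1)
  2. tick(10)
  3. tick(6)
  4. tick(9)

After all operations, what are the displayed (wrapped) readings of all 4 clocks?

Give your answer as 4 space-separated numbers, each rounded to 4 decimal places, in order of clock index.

After op 1 tick(1): ref=1.0000 raw=[1.2000 1.2000 1.1000 1.2000]
After op 2 tick(10): ref=11.0000 raw=[13.2000 13.2000 12.1000 13.2000]
After op 3 tick(6): ref=17.0000 raw=[20.4000 20.4000 18.7000 20.4000]
After op 4 tick(9): ref=26.0000 raw=[31.2000 31.2000 28.6000 31.2000]
Wrap final raw readings (mod 60): 31.2000 mod 60 = 31.2000; 31.2000 mod 60 = 31.2000; 28.6000 mod 60 = 28.6000; 31.2000 mod 60 = 31.2000

Answer: 31.2000 31.2000 28.6000 31.2000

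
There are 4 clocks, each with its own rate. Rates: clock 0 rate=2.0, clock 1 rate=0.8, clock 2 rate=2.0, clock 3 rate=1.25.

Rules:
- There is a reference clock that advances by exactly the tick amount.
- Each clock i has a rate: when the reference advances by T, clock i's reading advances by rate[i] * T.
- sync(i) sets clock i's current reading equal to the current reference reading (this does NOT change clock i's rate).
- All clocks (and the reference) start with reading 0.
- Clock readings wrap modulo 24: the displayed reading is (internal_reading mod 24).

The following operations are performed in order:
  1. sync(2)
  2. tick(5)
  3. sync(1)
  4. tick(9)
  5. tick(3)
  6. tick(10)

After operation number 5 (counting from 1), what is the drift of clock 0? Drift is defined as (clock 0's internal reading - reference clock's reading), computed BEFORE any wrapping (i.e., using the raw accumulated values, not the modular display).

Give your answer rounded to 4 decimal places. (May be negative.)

After op 1 sync(2): ref=0.0000 raw=[0.0000 0.0000 0.0000 0.0000]
After op 2 tick(5): ref=5.0000 raw=[10.0000 4.0000 10.0000 6.2500]
After op 3 sync(1): ref=5.0000 raw=[10.0000 5.0000 10.0000 6.2500]
After op 4 tick(9): ref=14.0000 raw=[28.0000 12.2000 28.0000 17.5000]
After op 5 tick(3): ref=17.0000 raw=[34.0000 14.6000 34.0000 21.2500]
Drift of clock 0 after op 5: 34.0000 - 17.0000 = 17.0000

Answer: 17.0000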